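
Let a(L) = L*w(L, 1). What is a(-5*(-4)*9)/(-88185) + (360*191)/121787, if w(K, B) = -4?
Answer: 410085816/715985773 ≈ 0.57276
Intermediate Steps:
a(L) = -4*L (a(L) = L*(-4) = -4*L)
a(-5*(-4)*9)/(-88185) + (360*191)/121787 = -4*(-5*(-4))*9/(-88185) + (360*191)/121787 = -80*9*(-1/88185) + 68760*(1/121787) = -4*180*(-1/88185) + 68760/121787 = -720*(-1/88185) + 68760/121787 = 48/5879 + 68760/121787 = 410085816/715985773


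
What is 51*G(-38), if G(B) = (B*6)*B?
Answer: 441864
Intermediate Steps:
G(B) = 6*B² (G(B) = (6*B)*B = 6*B²)
51*G(-38) = 51*(6*(-38)²) = 51*(6*1444) = 51*8664 = 441864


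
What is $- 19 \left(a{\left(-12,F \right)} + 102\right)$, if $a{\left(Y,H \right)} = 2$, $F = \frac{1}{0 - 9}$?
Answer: $-1976$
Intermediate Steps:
$F = - \frac{1}{9}$ ($F = \frac{1}{-9} = - \frac{1}{9} \approx -0.11111$)
$- 19 \left(a{\left(-12,F \right)} + 102\right) = - 19 \left(2 + 102\right) = \left(-19\right) 104 = -1976$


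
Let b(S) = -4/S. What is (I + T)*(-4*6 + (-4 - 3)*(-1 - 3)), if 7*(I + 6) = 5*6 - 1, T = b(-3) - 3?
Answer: -296/21 ≈ -14.095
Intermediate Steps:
T = -5/3 (T = -4/(-3) - 3 = -4*(-⅓) - 3 = 4/3 - 3 = -5/3 ≈ -1.6667)
I = -13/7 (I = -6 + (5*6 - 1)/7 = -6 + (30 - 1)/7 = -6 + (⅐)*29 = -6 + 29/7 = -13/7 ≈ -1.8571)
(I + T)*(-4*6 + (-4 - 3)*(-1 - 3)) = (-13/7 - 5/3)*(-4*6 + (-4 - 3)*(-1 - 3)) = -74*(-24 - 7*(-4))/21 = -74*(-24 + 28)/21 = -74/21*4 = -296/21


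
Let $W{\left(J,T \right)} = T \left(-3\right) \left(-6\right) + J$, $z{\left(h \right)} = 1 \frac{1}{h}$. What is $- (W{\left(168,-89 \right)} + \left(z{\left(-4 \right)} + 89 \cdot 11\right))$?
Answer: $\frac{1821}{4} \approx 455.25$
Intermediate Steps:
$z{\left(h \right)} = \frac{1}{h}$
$W{\left(J,T \right)} = J + 18 T$ ($W{\left(J,T \right)} = - 3 T \left(-6\right) + J = 18 T + J = J + 18 T$)
$- (W{\left(168,-89 \right)} + \left(z{\left(-4 \right)} + 89 \cdot 11\right)) = - (\left(168 + 18 \left(-89\right)\right) + \left(\frac{1}{-4} + 89 \cdot 11\right)) = - (\left(168 - 1602\right) + \left(- \frac{1}{4} + 979\right)) = - (-1434 + \frac{3915}{4}) = \left(-1\right) \left(- \frac{1821}{4}\right) = \frac{1821}{4}$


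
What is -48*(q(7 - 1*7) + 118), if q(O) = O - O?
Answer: -5664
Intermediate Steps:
q(O) = 0
-48*(q(7 - 1*7) + 118) = -48*(0 + 118) = -48*118 = -5664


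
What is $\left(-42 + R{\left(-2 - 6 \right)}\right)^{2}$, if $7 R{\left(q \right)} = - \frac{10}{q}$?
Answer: $\frac{1371241}{784} \approx 1749.0$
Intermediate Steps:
$R{\left(q \right)} = - \frac{10}{7 q}$ ($R{\left(q \right)} = \frac{\left(-10\right) \frac{1}{q}}{7} = - \frac{10}{7 q}$)
$\left(-42 + R{\left(-2 - 6 \right)}\right)^{2} = \left(-42 - \frac{10}{7 \left(-2 - 6\right)}\right)^{2} = \left(-42 - \frac{10}{7 \left(-8\right)}\right)^{2} = \left(-42 - - \frac{5}{28}\right)^{2} = \left(-42 + \frac{5}{28}\right)^{2} = \left(- \frac{1171}{28}\right)^{2} = \frac{1371241}{784}$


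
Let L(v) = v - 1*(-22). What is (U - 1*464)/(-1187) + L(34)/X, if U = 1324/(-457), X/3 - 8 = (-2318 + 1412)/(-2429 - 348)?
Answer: 49579823080/18814105497 ≈ 2.6352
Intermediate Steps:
X = 69366/2777 (X = 24 + 3*((-2318 + 1412)/(-2429 - 348)) = 24 + 3*(-906/(-2777)) = 24 + 3*(-906*(-1/2777)) = 24 + 3*(906/2777) = 24 + 2718/2777 = 69366/2777 ≈ 24.979)
U = -1324/457 (U = 1324*(-1/457) = -1324/457 ≈ -2.8972)
L(v) = 22 + v (L(v) = v + 22 = 22 + v)
(U - 1*464)/(-1187) + L(34)/X = (-1324/457 - 1*464)/(-1187) + (22 + 34)/(69366/2777) = (-1324/457 - 464)*(-1/1187) + 56*(2777/69366) = -213372/457*(-1/1187) + 77756/34683 = 213372/542459 + 77756/34683 = 49579823080/18814105497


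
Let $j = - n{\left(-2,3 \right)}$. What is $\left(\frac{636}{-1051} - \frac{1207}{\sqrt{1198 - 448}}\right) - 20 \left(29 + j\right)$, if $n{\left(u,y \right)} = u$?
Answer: $- \frac{652256}{1051} - \frac{1207 \sqrt{30}}{150} \approx -664.68$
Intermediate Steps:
$j = 2$ ($j = \left(-1\right) \left(-2\right) = 2$)
$\left(\frac{636}{-1051} - \frac{1207}{\sqrt{1198 - 448}}\right) - 20 \left(29 + j\right) = \left(\frac{636}{-1051} - \frac{1207}{\sqrt{1198 - 448}}\right) - 20 \left(29 + 2\right) = \left(636 \left(- \frac{1}{1051}\right) - \frac{1207}{\sqrt{750}}\right) - 20 \cdot 31 = \left(- \frac{636}{1051} - \frac{1207}{5 \sqrt{30}}\right) - 620 = \left(- \frac{636}{1051} - 1207 \frac{\sqrt{30}}{150}\right) - 620 = \left(- \frac{636}{1051} - \frac{1207 \sqrt{30}}{150}\right) - 620 = - \frac{652256}{1051} - \frac{1207 \sqrt{30}}{150}$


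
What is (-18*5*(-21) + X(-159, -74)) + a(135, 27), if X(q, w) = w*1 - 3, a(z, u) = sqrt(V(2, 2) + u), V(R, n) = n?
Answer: 1813 + sqrt(29) ≈ 1818.4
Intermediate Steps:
a(z, u) = sqrt(2 + u)
X(q, w) = -3 + w (X(q, w) = w - 3 = -3 + w)
(-18*5*(-21) + X(-159, -74)) + a(135, 27) = (-18*5*(-21) + (-3 - 74)) + sqrt(2 + 27) = (-90*(-21) - 77) + sqrt(29) = (1890 - 77) + sqrt(29) = 1813 + sqrt(29)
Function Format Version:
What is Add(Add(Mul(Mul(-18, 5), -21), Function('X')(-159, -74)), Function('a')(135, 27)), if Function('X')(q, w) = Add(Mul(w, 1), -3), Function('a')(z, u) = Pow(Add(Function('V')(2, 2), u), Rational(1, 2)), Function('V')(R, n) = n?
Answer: Add(1813, Pow(29, Rational(1, 2))) ≈ 1818.4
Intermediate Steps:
Function('a')(z, u) = Pow(Add(2, u), Rational(1, 2))
Function('X')(q, w) = Add(-3, w) (Function('X')(q, w) = Add(w, -3) = Add(-3, w))
Add(Add(Mul(Mul(-18, 5), -21), Function('X')(-159, -74)), Function('a')(135, 27)) = Add(Add(Mul(Mul(-18, 5), -21), Add(-3, -74)), Pow(Add(2, 27), Rational(1, 2))) = Add(Add(Mul(-90, -21), -77), Pow(29, Rational(1, 2))) = Add(Add(1890, -77), Pow(29, Rational(1, 2))) = Add(1813, Pow(29, Rational(1, 2)))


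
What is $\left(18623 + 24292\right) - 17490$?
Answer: $25425$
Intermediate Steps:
$\left(18623 + 24292\right) - 17490 = 42915 - 17490 = 25425$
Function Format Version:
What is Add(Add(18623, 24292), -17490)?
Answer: 25425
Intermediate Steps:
Add(Add(18623, 24292), -17490) = Add(42915, -17490) = 25425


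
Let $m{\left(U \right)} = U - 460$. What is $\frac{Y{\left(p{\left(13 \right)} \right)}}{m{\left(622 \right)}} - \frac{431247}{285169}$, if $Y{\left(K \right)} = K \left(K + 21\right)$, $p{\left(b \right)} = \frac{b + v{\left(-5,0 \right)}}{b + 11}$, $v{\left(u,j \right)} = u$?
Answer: $- \frac{305253655}{207888201} \approx -1.4684$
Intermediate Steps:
$p{\left(b \right)} = \frac{-5 + b}{11 + b}$ ($p{\left(b \right)} = \frac{b - 5}{b + 11} = \frac{-5 + b}{11 + b}$)
$Y{\left(K \right)} = K \left(21 + K\right)$
$m{\left(U \right)} = -460 + U$
$\frac{Y{\left(p{\left(13 \right)} \right)}}{m{\left(622 \right)}} - \frac{431247}{285169} = \frac{\frac{-5 + 13}{11 + 13} \left(21 + \frac{-5 + 13}{11 + 13}\right)}{-460 + 622} - \frac{431247}{285169} = \frac{\frac{1}{24} \cdot 8 \left(21 + \frac{1}{24} \cdot 8\right)}{162} - \frac{431247}{285169} = \frac{1}{24} \cdot 8 \left(21 + \frac{1}{24} \cdot 8\right) \frac{1}{162} - \frac{431247}{285169} = \frac{21 + \frac{1}{3}}{3} \cdot \frac{1}{162} - \frac{431247}{285169} = \frac{1}{3} \cdot \frac{64}{3} \cdot \frac{1}{162} - \frac{431247}{285169} = \frac{64}{9} \cdot \frac{1}{162} - \frac{431247}{285169} = \frac{32}{729} - \frac{431247}{285169} = - \frac{305253655}{207888201}$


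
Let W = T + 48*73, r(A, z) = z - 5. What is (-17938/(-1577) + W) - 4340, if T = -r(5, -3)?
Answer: -1287818/1577 ≈ -816.63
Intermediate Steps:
r(A, z) = -5 + z
T = 8 (T = -(-5 - 3) = -1*(-8) = 8)
W = 3512 (W = 8 + 48*73 = 8 + 3504 = 3512)
(-17938/(-1577) + W) - 4340 = (-17938/(-1577) + 3512) - 4340 = (-17938*(-1/1577) + 3512) - 4340 = (17938/1577 + 3512) - 4340 = 5556362/1577 - 4340 = -1287818/1577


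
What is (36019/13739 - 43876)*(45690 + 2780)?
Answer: -29216569442150/13739 ≈ -2.1265e+9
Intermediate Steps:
(36019/13739 - 43876)*(45690 + 2780) = (36019*(1/13739) - 43876)*48470 = (36019/13739 - 43876)*48470 = -602776345/13739*48470 = -29216569442150/13739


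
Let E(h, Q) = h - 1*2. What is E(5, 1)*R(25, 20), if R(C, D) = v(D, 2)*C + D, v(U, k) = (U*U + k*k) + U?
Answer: 31860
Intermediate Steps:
E(h, Q) = -2 + h (E(h, Q) = h - 2 = -2 + h)
v(U, k) = U + U² + k² (v(U, k) = (U² + k²) + U = U + U² + k²)
R(C, D) = D + C*(4 + D + D²) (R(C, D) = (D + D² + 2²)*C + D = (D + D² + 4)*C + D = (4 + D + D²)*C + D = C*(4 + D + D²) + D = D + C*(4 + D + D²))
E(5, 1)*R(25, 20) = (-2 + 5)*(20 + 25*(4 + 20 + 20²)) = 3*(20 + 25*(4 + 20 + 400)) = 3*(20 + 25*424) = 3*(20 + 10600) = 3*10620 = 31860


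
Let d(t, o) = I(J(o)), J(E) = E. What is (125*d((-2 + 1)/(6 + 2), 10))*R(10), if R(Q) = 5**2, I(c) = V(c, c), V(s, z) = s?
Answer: 31250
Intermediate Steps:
I(c) = c
d(t, o) = o
R(Q) = 25
(125*d((-2 + 1)/(6 + 2), 10))*R(10) = (125*10)*25 = 1250*25 = 31250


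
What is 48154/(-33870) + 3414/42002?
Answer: -476733032/355651935 ≈ -1.3404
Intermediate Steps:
48154/(-33870) + 3414/42002 = 48154*(-1/33870) + 3414*(1/42002) = -24077/16935 + 1707/21001 = -476733032/355651935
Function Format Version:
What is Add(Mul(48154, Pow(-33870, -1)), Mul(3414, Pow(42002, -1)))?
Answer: Rational(-476733032, 355651935) ≈ -1.3404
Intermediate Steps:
Add(Mul(48154, Pow(-33870, -1)), Mul(3414, Pow(42002, -1))) = Add(Mul(48154, Rational(-1, 33870)), Mul(3414, Rational(1, 42002))) = Add(Rational(-24077, 16935), Rational(1707, 21001)) = Rational(-476733032, 355651935)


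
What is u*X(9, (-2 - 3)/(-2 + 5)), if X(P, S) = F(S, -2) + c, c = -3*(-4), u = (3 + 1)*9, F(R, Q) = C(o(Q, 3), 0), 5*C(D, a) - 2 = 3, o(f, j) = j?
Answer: 468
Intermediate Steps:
C(D, a) = 1 (C(D, a) = 2/5 + (1/5)*3 = 2/5 + 3/5 = 1)
F(R, Q) = 1
u = 36 (u = 4*9 = 36)
c = 12
X(P, S) = 13 (X(P, S) = 1 + 12 = 13)
u*X(9, (-2 - 3)/(-2 + 5)) = 36*13 = 468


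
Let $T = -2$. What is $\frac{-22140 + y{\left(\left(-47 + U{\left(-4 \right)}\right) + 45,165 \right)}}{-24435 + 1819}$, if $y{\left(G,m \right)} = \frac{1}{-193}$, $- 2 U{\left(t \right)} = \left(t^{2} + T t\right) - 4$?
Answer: $\frac{4273021}{4364888} \approx 0.97895$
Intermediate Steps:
$U{\left(t \right)} = 2 + t - \frac{t^{2}}{2}$ ($U{\left(t \right)} = - \frac{\left(t^{2} - 2 t\right) - 4}{2} = - \frac{-4 + t^{2} - 2 t}{2} = 2 + t - \frac{t^{2}}{2}$)
$y{\left(G,m \right)} = - \frac{1}{193}$
$\frac{-22140 + y{\left(\left(-47 + U{\left(-4 \right)}\right) + 45,165 \right)}}{-24435 + 1819} = \frac{-22140 - \frac{1}{193}}{-24435 + 1819} = - \frac{4273021}{193 \left(-22616\right)} = \left(- \frac{4273021}{193}\right) \left(- \frac{1}{22616}\right) = \frac{4273021}{4364888}$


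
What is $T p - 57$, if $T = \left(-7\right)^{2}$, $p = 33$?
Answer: $1560$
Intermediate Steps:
$T = 49$
$T p - 57 = 49 \cdot 33 - 57 = 1617 - 57 = 1560$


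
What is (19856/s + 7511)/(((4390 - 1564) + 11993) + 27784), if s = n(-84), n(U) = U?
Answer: 152767/894663 ≈ 0.17075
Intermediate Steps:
s = -84
(19856/s + 7511)/(((4390 - 1564) + 11993) + 27784) = (19856/(-84) + 7511)/(((4390 - 1564) + 11993) + 27784) = (19856*(-1/84) + 7511)/((2826 + 11993) + 27784) = (-4964/21 + 7511)/(14819 + 27784) = (152767/21)/42603 = (152767/21)*(1/42603) = 152767/894663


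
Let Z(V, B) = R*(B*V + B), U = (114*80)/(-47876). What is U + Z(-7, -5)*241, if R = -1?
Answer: -86538150/11969 ≈ -7230.2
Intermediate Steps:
U = -2280/11969 (U = 9120*(-1/47876) = -2280/11969 ≈ -0.19049)
Z(V, B) = -B - B*V (Z(V, B) = -(B*V + B) = -(B + B*V) = -B - B*V)
U + Z(-7, -5)*241 = -2280/11969 - 1*(-5)*(1 - 7)*241 = -2280/11969 - 1*(-5)*(-6)*241 = -2280/11969 - 30*241 = -2280/11969 - 7230 = -86538150/11969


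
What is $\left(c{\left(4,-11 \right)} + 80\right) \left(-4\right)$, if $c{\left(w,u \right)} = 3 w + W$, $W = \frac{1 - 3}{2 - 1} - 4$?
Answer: $-344$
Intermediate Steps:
$W = -6$ ($W = - \frac{2}{1} - 4 = \left(-2\right) 1 - 4 = -2 - 4 = -6$)
$c{\left(w,u \right)} = -6 + 3 w$ ($c{\left(w,u \right)} = 3 w - 6 = -6 + 3 w$)
$\left(c{\left(4,-11 \right)} + 80\right) \left(-4\right) = \left(\left(-6 + 3 \cdot 4\right) + 80\right) \left(-4\right) = \left(\left(-6 + 12\right) + 80\right) \left(-4\right) = \left(6 + 80\right) \left(-4\right) = 86 \left(-4\right) = -344$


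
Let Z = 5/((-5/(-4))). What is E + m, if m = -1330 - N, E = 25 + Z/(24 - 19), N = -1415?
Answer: 554/5 ≈ 110.80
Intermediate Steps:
Z = 4 (Z = 5/((-5*(-¼))) = 5/(5/4) = 5*(⅘) = 4)
E = 129/5 (E = 25 + 4/(24 - 19) = 25 + 4/5 = 25 + 4*(⅕) = 25 + ⅘ = 129/5 ≈ 25.800)
m = 85 (m = -1330 - 1*(-1415) = -1330 + 1415 = 85)
E + m = 129/5 + 85 = 554/5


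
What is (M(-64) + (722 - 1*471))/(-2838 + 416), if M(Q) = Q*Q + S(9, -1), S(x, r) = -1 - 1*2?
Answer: -2172/1211 ≈ -1.7936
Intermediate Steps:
S(x, r) = -3 (S(x, r) = -1 - 2 = -3)
M(Q) = -3 + Q² (M(Q) = Q*Q - 3 = Q² - 3 = -3 + Q²)
(M(-64) + (722 - 1*471))/(-2838 + 416) = ((-3 + (-64)²) + (722 - 1*471))/(-2838 + 416) = ((-3 + 4096) + (722 - 471))/(-2422) = (4093 + 251)*(-1/2422) = 4344*(-1/2422) = -2172/1211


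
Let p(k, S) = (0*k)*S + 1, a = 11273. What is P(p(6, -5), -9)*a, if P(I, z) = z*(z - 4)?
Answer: 1318941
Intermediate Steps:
p(k, S) = 1 (p(k, S) = 0*S + 1 = 0 + 1 = 1)
P(I, z) = z*(-4 + z)
P(p(6, -5), -9)*a = -9*(-4 - 9)*11273 = -9*(-13)*11273 = 117*11273 = 1318941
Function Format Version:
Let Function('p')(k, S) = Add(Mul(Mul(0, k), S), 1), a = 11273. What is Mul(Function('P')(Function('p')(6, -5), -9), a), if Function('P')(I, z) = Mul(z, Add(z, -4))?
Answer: 1318941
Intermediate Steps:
Function('p')(k, S) = 1 (Function('p')(k, S) = Add(Mul(0, S), 1) = Add(0, 1) = 1)
Function('P')(I, z) = Mul(z, Add(-4, z))
Mul(Function('P')(Function('p')(6, -5), -9), a) = Mul(Mul(-9, Add(-4, -9)), 11273) = Mul(Mul(-9, -13), 11273) = Mul(117, 11273) = 1318941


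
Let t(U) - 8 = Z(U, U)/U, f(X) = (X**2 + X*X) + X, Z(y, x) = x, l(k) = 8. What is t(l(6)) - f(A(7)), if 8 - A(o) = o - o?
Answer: -127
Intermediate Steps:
A(o) = 8 (A(o) = 8 - (o - o) = 8 - 1*0 = 8 + 0 = 8)
f(X) = X + 2*X**2 (f(X) = (X**2 + X**2) + X = 2*X**2 + X = X + 2*X**2)
t(U) = 9 (t(U) = 8 + U/U = 8 + 1 = 9)
t(l(6)) - f(A(7)) = 9 - 8*(1 + 2*8) = 9 - 8*(1 + 16) = 9 - 8*17 = 9 - 1*136 = 9 - 136 = -127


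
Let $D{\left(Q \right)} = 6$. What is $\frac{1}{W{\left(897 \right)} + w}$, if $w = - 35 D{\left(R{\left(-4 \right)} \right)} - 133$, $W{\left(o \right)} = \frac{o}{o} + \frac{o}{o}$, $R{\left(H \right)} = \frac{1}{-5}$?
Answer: $- \frac{1}{341} \approx -0.0029326$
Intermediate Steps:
$R{\left(H \right)} = - \frac{1}{5}$
$W{\left(o \right)} = 2$ ($W{\left(o \right)} = 1 + 1 = 2$)
$w = -343$ ($w = \left(-35\right) 6 - 133 = -210 - 133 = -343$)
$\frac{1}{W{\left(897 \right)} + w} = \frac{1}{2 - 343} = \frac{1}{-341} = - \frac{1}{341}$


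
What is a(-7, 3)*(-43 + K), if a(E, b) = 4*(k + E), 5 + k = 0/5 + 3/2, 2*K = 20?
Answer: 1386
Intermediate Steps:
K = 10 (K = (1/2)*20 = 10)
k = -7/2 (k = -5 + (0/5 + 3/2) = -5 + (0*(1/5) + 3*(1/2)) = -5 + (0 + 3/2) = -5 + 3/2 = -7/2 ≈ -3.5000)
a(E, b) = -14 + 4*E (a(E, b) = 4*(-7/2 + E) = -14 + 4*E)
a(-7, 3)*(-43 + K) = (-14 + 4*(-7))*(-43 + 10) = (-14 - 28)*(-33) = -42*(-33) = 1386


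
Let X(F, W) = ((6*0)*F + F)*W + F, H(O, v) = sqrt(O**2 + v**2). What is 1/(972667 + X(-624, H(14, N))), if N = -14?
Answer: 972043/944714958457 + 8736*sqrt(2)/944714958457 ≈ 1.0420e-6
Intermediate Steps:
X(F, W) = F + F*W (X(F, W) = (0*F + F)*W + F = (0 + F)*W + F = F*W + F = F + F*W)
1/(972667 + X(-624, H(14, N))) = 1/(972667 - 624*(1 + sqrt(14**2 + (-14)**2))) = 1/(972667 - 624*(1 + sqrt(196 + 196))) = 1/(972667 - 624*(1 + sqrt(392))) = 1/(972667 - 624*(1 + 14*sqrt(2))) = 1/(972667 + (-624 - 8736*sqrt(2))) = 1/(972043 - 8736*sqrt(2))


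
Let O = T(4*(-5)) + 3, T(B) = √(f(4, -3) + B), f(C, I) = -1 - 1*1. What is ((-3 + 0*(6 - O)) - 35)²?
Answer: 1444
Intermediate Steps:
f(C, I) = -2 (f(C, I) = -1 - 1 = -2)
T(B) = √(-2 + B)
O = 3 + I*√22 (O = √(-2 + 4*(-5)) + 3 = √(-2 - 20) + 3 = √(-22) + 3 = I*√22 + 3 = 3 + I*√22 ≈ 3.0 + 4.6904*I)
((-3 + 0*(6 - O)) - 35)² = ((-3 + 0*(6 - (3 + I*√22))) - 35)² = ((-3 + 0*(6 + (-3 - I*√22))) - 35)² = ((-3 + 0*(3 - I*√22)) - 35)² = ((-3 + 0) - 35)² = (-3 - 35)² = (-38)² = 1444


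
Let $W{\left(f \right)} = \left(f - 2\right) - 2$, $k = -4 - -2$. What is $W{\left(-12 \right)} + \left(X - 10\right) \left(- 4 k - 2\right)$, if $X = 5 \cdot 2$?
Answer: $-16$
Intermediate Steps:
$X = 10$
$k = -2$ ($k = -4 + 2 = -2$)
$W{\left(f \right)} = -4 + f$ ($W{\left(f \right)} = \left(-2 + f\right) - 2 = -4 + f$)
$W{\left(-12 \right)} + \left(X - 10\right) \left(- 4 k - 2\right) = \left(-4 - 12\right) + \left(10 - 10\right) \left(\left(-4\right) \left(-2\right) - 2\right) = -16 + \left(10 - 10\right) \left(8 - 2\right) = -16 + 0 \cdot 6 = -16 + 0 = -16$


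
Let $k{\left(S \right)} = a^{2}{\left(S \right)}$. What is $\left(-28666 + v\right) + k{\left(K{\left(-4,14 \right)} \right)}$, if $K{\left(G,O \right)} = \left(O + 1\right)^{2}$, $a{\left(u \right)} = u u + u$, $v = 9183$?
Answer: $2585703017$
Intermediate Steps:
$a{\left(u \right)} = u + u^{2}$ ($a{\left(u \right)} = u^{2} + u = u + u^{2}$)
$K{\left(G,O \right)} = \left(1 + O\right)^{2}$
$k{\left(S \right)} = S^{2} \left(1 + S\right)^{2}$ ($k{\left(S \right)} = \left(S \left(1 + S\right)\right)^{2} = S^{2} \left(1 + S\right)^{2}$)
$\left(-28666 + v\right) + k{\left(K{\left(-4,14 \right)} \right)} = \left(-28666 + 9183\right) + \left(\left(1 + 14\right)^{2}\right)^{2} \left(1 + \left(1 + 14\right)^{2}\right)^{2} = -19483 + \left(15^{2}\right)^{2} \left(1 + 15^{2}\right)^{2} = -19483 + 225^{2} \left(1 + 225\right)^{2} = -19483 + 50625 \cdot 226^{2} = -19483 + 50625 \cdot 51076 = -19483 + 2585722500 = 2585703017$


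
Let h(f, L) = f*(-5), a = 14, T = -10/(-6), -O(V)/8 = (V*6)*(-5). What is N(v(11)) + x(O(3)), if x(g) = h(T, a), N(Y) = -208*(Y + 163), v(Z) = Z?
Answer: -108601/3 ≈ -36200.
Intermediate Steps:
O(V) = 240*V (O(V) = -8*V*6*(-5) = -8*6*V*(-5) = -(-240)*V = 240*V)
T = 5/3 (T = -10*(-1/6) = 5/3 ≈ 1.6667)
N(Y) = -33904 - 208*Y (N(Y) = -208*(163 + Y) = -33904 - 208*Y)
h(f, L) = -5*f
x(g) = -25/3 (x(g) = -5*5/3 = -25/3)
N(v(11)) + x(O(3)) = (-33904 - 208*11) - 25/3 = (-33904 - 2288) - 25/3 = -36192 - 25/3 = -108601/3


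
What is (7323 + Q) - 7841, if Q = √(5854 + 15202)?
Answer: -518 + 8*√329 ≈ -372.89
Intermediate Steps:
Q = 8*√329 (Q = √21056 = 8*√329 ≈ 145.11)
(7323 + Q) - 7841 = (7323 + 8*√329) - 7841 = -518 + 8*√329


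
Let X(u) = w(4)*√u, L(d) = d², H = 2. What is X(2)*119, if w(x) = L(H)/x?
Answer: 119*√2 ≈ 168.29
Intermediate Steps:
w(x) = 4/x (w(x) = 2²/x = 4/x)
X(u) = √u (X(u) = (4/4)*√u = (4*(¼))*√u = 1*√u = √u)
X(2)*119 = √2*119 = 119*√2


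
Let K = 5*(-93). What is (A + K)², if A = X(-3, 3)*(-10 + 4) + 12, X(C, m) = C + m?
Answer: 205209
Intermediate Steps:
A = 12 (A = (-3 + 3)*(-10 + 4) + 12 = 0*(-6) + 12 = 0 + 12 = 12)
K = -465
(A + K)² = (12 - 465)² = (-453)² = 205209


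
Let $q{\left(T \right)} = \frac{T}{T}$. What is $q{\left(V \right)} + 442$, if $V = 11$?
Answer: $443$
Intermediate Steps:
$q{\left(T \right)} = 1$
$q{\left(V \right)} + 442 = 1 + 442 = 443$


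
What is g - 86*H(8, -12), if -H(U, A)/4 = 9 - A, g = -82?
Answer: 7142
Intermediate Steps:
H(U, A) = -36 + 4*A (H(U, A) = -4*(9 - A) = -36 + 4*A)
g - 86*H(8, -12) = -82 - 86*(-36 + 4*(-12)) = -82 - 86*(-36 - 48) = -82 - 86*(-84) = -82 + 7224 = 7142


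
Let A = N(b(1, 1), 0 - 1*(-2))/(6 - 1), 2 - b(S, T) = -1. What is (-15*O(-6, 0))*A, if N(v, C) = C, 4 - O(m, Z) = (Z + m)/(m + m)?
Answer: -21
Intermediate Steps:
O(m, Z) = 4 - (Z + m)/(2*m) (O(m, Z) = 4 - (Z + m)/(m + m) = 4 - (Z + m)/(2*m))
b(S, T) = 3 (b(S, T) = 2 - 1*(-1) = 2 + 1 = 3)
A = ⅖ (A = (0 - 1*(-2))/(6 - 1) = (0 + 2)/5 = (⅕)*2 = ⅖ ≈ 0.40000)
(-15*O(-6, 0))*A = -15*(-1*0 + 7*(-6))/(2*(-6))*(⅖) = -15*(-1)*(0 - 42)/(2*6)*(⅖) = -15*(-1)*(-42)/(2*6)*(⅖) = -15*7/2*(⅖) = -105/2*⅖ = -21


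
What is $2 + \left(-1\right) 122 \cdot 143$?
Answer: $-17444$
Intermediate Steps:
$2 + \left(-1\right) 122 \cdot 143 = 2 - 17446 = -17444$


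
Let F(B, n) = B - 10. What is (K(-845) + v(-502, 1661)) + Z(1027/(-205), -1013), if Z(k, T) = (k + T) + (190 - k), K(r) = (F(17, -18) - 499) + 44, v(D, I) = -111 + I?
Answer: 279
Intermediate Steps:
F(B, n) = -10 + B
K(r) = -448 (K(r) = ((-10 + 17) - 499) + 44 = (7 - 499) + 44 = -492 + 44 = -448)
Z(k, T) = 190 + T (Z(k, T) = (T + k) + (190 - k) = 190 + T)
(K(-845) + v(-502, 1661)) + Z(1027/(-205), -1013) = (-448 + (-111 + 1661)) + (190 - 1013) = (-448 + 1550) - 823 = 1102 - 823 = 279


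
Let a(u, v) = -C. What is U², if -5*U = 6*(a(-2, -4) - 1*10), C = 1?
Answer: 4356/25 ≈ 174.24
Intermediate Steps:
a(u, v) = -1 (a(u, v) = -1*1 = -1)
U = 66/5 (U = -6*(-1 - 1*10)/5 = -6*(-1 - 10)/5 = -6*(-11)/5 = -⅕*(-66) = 66/5 ≈ 13.200)
U² = (66/5)² = 4356/25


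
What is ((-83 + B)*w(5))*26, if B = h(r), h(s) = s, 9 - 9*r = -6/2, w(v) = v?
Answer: -31850/3 ≈ -10617.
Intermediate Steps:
r = 4/3 (r = 1 - (-2)/(3*2) = 1 - ⅑*(-3) = 1 + ⅓ = 4/3 ≈ 1.3333)
B = 4/3 ≈ 1.3333
((-83 + B)*w(5))*26 = ((-83 + 4/3)*5)*26 = -245/3*5*26 = -1225/3*26 = -31850/3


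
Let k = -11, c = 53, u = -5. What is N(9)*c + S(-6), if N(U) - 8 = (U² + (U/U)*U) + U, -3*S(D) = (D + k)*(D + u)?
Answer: 16826/3 ≈ 5608.7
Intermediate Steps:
S(D) = -(-11 + D)*(-5 + D)/3 (S(D) = -(D - 11)*(D - 5)/3 = -(-11 + D)*(-5 + D)/3)
N(U) = 8 + U² + 2*U (N(U) = 8 + ((U² + (U/U)*U) + U) = 8 + ((U² + 1*U) + U) = 8 + ((U² + U) + U) = 8 + ((U + U²) + U) = 8 + (U² + 2*U) = 8 + U² + 2*U)
N(9)*c + S(-6) = (8 + 9² + 2*9)*53 + (-55/3 - ⅓*(-6)² + (16/3)*(-6)) = (8 + 81 + 18)*53 + (-55/3 - ⅓*36 - 32) = 107*53 + (-55/3 - 12 - 32) = 5671 - 187/3 = 16826/3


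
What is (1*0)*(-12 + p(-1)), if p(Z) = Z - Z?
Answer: 0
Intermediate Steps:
p(Z) = 0
(1*0)*(-12 + p(-1)) = (1*0)*(-12 + 0) = 0*(-12) = 0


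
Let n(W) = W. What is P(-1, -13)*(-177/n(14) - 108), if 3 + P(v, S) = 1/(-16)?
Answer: 11823/32 ≈ 369.47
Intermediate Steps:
P(v, S) = -49/16 (P(v, S) = -3 + 1/(-16) = -3 - 1/16 = -49/16)
P(-1, -13)*(-177/n(14) - 108) = -49*(-177/14 - 108)/16 = -49/16*(-1689/14) = 11823/32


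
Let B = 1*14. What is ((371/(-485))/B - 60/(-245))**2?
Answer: 81775849/2259100900 ≈ 0.036198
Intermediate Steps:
B = 14
((371/(-485))/B - 60/(-245))**2 = ((371/(-485))/14 - 60/(-245))**2 = ((371*(-1/485))*(1/14) - 60*(-1/245))**2 = (-371/485*1/14 + 12/49)**2 = (-53/970 + 12/49)**2 = (9043/47530)**2 = 81775849/2259100900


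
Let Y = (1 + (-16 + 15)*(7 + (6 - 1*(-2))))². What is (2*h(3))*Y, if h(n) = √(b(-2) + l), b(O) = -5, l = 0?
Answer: 392*I*√5 ≈ 876.54*I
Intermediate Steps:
h(n) = I*√5 (h(n) = √(-5 + 0) = √(-5) = I*√5)
Y = 196 (Y = (1 - (7 + (6 + 2)))² = (1 - (7 + 8))² = (1 - 1*15)² = (1 - 15)² = (-14)² = 196)
(2*h(3))*Y = (2*(I*√5))*196 = (2*I*√5)*196 = 392*I*√5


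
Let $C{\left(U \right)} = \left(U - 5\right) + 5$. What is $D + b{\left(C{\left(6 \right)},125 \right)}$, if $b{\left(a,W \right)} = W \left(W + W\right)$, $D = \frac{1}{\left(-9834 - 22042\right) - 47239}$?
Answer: $\frac{2472343749}{79115} \approx 31250.0$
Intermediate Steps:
$D = - \frac{1}{79115}$ ($D = \frac{1}{-31876 - 47239} = \frac{1}{-79115} = - \frac{1}{79115} \approx -1.264 \cdot 10^{-5}$)
$C{\left(U \right)} = U$ ($C{\left(U \right)} = \left(-5 + U\right) + 5 = U$)
$b{\left(a,W \right)} = 2 W^{2}$ ($b{\left(a,W \right)} = W 2 W = 2 W^{2}$)
$D + b{\left(C{\left(6 \right)},125 \right)} = - \frac{1}{79115} + 2 \cdot 125^{2} = - \frac{1}{79115} + 2 \cdot 15625 = - \frac{1}{79115} + 31250 = \frac{2472343749}{79115}$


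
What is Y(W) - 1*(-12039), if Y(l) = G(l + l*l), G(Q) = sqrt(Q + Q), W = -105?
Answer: 12039 + 4*sqrt(1365) ≈ 12187.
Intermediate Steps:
G(Q) = sqrt(2)*sqrt(Q) (G(Q) = sqrt(2*Q) = sqrt(2)*sqrt(Q))
Y(l) = sqrt(2)*sqrt(l + l**2) (Y(l) = sqrt(2)*sqrt(l + l*l) = sqrt(2)*sqrt(l + l**2))
Y(W) - 1*(-12039) = sqrt(2)*sqrt(-105*(1 - 105)) - 1*(-12039) = sqrt(2)*sqrt(-105*(-104)) + 12039 = sqrt(2)*sqrt(10920) + 12039 = sqrt(2)*(2*sqrt(2730)) + 12039 = 4*sqrt(1365) + 12039 = 12039 + 4*sqrt(1365)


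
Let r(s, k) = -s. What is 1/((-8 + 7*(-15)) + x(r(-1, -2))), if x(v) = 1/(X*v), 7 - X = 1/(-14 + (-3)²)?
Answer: -36/4063 ≈ -0.0088605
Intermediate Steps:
X = 36/5 (X = 7 - 1/(-14 + (-3)²) = 7 - 1/(-14 + 9) = 7 - 1/(-5) = 7 - 1*(-⅕) = 7 + ⅕ = 36/5 ≈ 7.2000)
x(v) = 5/(36*v) (x(v) = 1/((36/5)*v) = 5/(36*v))
1/((-8 + 7*(-15)) + x(r(-1, -2))) = 1/((-8 + 7*(-15)) + 5/(36*((-1*(-1))))) = 1/((-8 - 105) + (5/36)/1) = 1/(-113 + (5/36)*1) = 1/(-113 + 5/36) = 1/(-4063/36) = -36/4063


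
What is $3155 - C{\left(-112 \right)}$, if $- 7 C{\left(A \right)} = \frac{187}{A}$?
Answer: $\frac{2473333}{784} \approx 3154.8$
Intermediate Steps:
$C{\left(A \right)} = - \frac{187}{7 A}$ ($C{\left(A \right)} = - \frac{187 \frac{1}{A}}{7} = - \frac{187}{7 A}$)
$3155 - C{\left(-112 \right)} = 3155 - - \frac{187}{7 \left(-112\right)} = 3155 - \left(- \frac{187}{7}\right) \left(- \frac{1}{112}\right) = 3155 - \frac{187}{784} = \frac{2473333}{784}$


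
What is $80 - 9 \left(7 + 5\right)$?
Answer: $-28$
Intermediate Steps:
$80 - 9 \left(7 + 5\right) = 80 - 9 \cdot 12 = 80 - 108 = -28$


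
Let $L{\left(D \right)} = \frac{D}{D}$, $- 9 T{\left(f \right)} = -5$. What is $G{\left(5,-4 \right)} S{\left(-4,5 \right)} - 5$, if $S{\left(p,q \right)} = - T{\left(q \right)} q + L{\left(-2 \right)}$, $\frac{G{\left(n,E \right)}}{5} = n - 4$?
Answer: $- \frac{125}{9} \approx -13.889$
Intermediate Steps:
$T{\left(f \right)} = \frac{5}{9}$ ($T{\left(f \right)} = \left(- \frac{1}{9}\right) \left(-5\right) = \frac{5}{9}$)
$G{\left(n,E \right)} = -20 + 5 n$ ($G{\left(n,E \right)} = 5 \left(n - 4\right) = 5 \left(-4 + n\right) = -20 + 5 n$)
$L{\left(D \right)} = 1$
$S{\left(p,q \right)} = 1 - \frac{5 q}{9}$ ($S{\left(p,q \right)} = \left(-1\right) \frac{5}{9} q + 1 = - \frac{5 q}{9} + 1 = 1 - \frac{5 q}{9}$)
$G{\left(5,-4 \right)} S{\left(-4,5 \right)} - 5 = \left(-20 + 5 \cdot 5\right) \left(1 - \frac{25}{9}\right) - 5 = \left(-20 + 25\right) \left(1 - \frac{25}{9}\right) - 5 = 5 \left(- \frac{16}{9}\right) - 5 = - \frac{80}{9} - 5 = - \frac{125}{9}$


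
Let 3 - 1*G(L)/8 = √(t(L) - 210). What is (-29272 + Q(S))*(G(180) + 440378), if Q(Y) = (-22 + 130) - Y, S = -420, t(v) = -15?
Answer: -12658915088 + 3449280*I ≈ -1.2659e+10 + 3.4493e+6*I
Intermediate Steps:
Q(Y) = 108 - Y
G(L) = 24 - 120*I (G(L) = 24 - 8*√(-15 - 210) = 24 - 120*I)
(-29272 + Q(S))*(G(180) + 440378) = (-29272 + (108 - 1*(-420)))*((24 - 120*I) + 440378) = (-29272 + (108 + 420))*(440402 - 120*I) = (-29272 + 528)*(440402 - 120*I) = -28744*(440402 - 120*I) = -12658915088 + 3449280*I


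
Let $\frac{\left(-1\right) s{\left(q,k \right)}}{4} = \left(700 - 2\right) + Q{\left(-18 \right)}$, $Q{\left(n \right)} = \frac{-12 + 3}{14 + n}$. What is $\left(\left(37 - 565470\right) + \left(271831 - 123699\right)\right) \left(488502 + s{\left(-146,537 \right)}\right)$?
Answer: $-202683513001$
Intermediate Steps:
$Q{\left(n \right)} = - \frac{9}{14 + n}$
$s{\left(q,k \right)} = -2801$ ($s{\left(q,k \right)} = - 4 \left(\left(700 - 2\right) - \frac{9}{14 - 18}\right) = - 4 \left(698 - \frac{9}{-4}\right) = - 4 \left(698 - - \frac{9}{4}\right) = - 4 \left(698 + \frac{9}{4}\right) = \left(-4\right) \frac{2801}{4} = -2801$)
$\left(\left(37 - 565470\right) + \left(271831 - 123699\right)\right) \left(488502 + s{\left(-146,537 \right)}\right) = \left(\left(37 - 565470\right) + \left(271831 - 123699\right)\right) \left(488502 - 2801\right) = \left(\left(37 - 565470\right) + 148132\right) 485701 = \left(-565433 + 148132\right) 485701 = \left(-417301\right) 485701 = -202683513001$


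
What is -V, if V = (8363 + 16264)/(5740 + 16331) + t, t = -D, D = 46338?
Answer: 340900457/7357 ≈ 46337.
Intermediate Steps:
t = -46338 (t = -1*46338 = -46338)
V = -340900457/7357 (V = (8363 + 16264)/(5740 + 16331) - 46338 = 24627/22071 - 46338 = 24627*(1/22071) - 46338 = 8209/7357 - 46338 = -340900457/7357 ≈ -46337.)
-V = -1*(-340900457/7357) = 340900457/7357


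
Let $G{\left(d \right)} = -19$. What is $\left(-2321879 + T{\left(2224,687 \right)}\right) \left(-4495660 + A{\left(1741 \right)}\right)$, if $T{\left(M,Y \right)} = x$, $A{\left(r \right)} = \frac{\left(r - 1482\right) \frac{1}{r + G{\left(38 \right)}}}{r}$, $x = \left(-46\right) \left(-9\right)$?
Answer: $\frac{4469814266207089195}{428286} \approx 1.0437 \cdot 10^{13}$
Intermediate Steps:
$x = 414$
$A{\left(r \right)} = \frac{-1482 + r}{r \left(-19 + r\right)}$ ($A{\left(r \right)} = \frac{\left(r - 1482\right) \frac{1}{r - 19}}{r} = \frac{\left(-1482 + r\right) \frac{1}{-19 + r}}{r} = \frac{\frac{1}{-19 + r} \left(-1482 + r\right)}{r} = \frac{-1482 + r}{r \left(-19 + r\right)}$)
$T{\left(M,Y \right)} = 414$
$\left(-2321879 + T{\left(2224,687 \right)}\right) \left(-4495660 + A{\left(1741 \right)}\right) = \left(-2321879 + 414\right) \left(-4495660 + \frac{-1482 + 1741}{1741 \left(-19 + 1741\right)}\right) = - 2321465 \left(-4495660 + \frac{1}{1741} \cdot \frac{1}{1722} \cdot 259\right) = - 2321465 \left(-4495660 + \frac{37}{428286}\right) = \left(-2321465\right) \left(- \frac{1925428238723}{428286}\right) = \frac{4469814266207089195}{428286}$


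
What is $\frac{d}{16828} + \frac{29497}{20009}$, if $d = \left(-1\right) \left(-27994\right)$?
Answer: $\frac{528253731}{168355726} \approx 3.1377$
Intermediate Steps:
$d = 27994$
$\frac{d}{16828} + \frac{29497}{20009} = \frac{27994}{16828} + \frac{29497}{20009} = 27994 \cdot \frac{1}{16828} + 29497 \cdot \frac{1}{20009} = \frac{13997}{8414} + \frac{29497}{20009} = \frac{528253731}{168355726}$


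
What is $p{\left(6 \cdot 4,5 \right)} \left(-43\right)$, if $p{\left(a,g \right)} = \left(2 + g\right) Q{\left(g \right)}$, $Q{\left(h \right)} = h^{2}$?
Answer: $-7525$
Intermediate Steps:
$p{\left(a,g \right)} = g^{2} \left(2 + g\right)$ ($p{\left(a,g \right)} = \left(2 + g\right) g^{2} = g^{2} \left(2 + g\right)$)
$p{\left(6 \cdot 4,5 \right)} \left(-43\right) = 5^{2} \left(2 + 5\right) \left(-43\right) = 25 \cdot 7 \left(-43\right) = 175 \left(-43\right) = -7525$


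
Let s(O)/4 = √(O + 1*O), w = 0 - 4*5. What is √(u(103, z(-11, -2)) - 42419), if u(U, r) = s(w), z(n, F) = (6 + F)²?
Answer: √(-42419 + 8*I*√10) ≈ 0.0614 + 205.96*I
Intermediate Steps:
w = -20 (w = 0 - 20 = -20)
s(O) = 4*√2*√O (s(O) = 4*√(O + 1*O) = 4*√(O + O) = 4*√(2*O) = 4*(√2*√O) = 4*√2*√O)
u(U, r) = 8*I*√10 (u(U, r) = 4*√2*√(-20) = 4*√2*(2*I*√5) = 8*I*√10)
√(u(103, z(-11, -2)) - 42419) = √(8*I*√10 - 42419) = √(-42419 + 8*I*√10)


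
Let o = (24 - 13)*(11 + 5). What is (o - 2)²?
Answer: 30276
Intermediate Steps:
o = 176 (o = 11*16 = 176)
(o - 2)² = (176 - 2)² = 174² = 30276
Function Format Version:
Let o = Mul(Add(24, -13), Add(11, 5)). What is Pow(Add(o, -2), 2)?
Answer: 30276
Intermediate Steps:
o = 176 (o = Mul(11, 16) = 176)
Pow(Add(o, -2), 2) = Pow(Add(176, -2), 2) = Pow(174, 2) = 30276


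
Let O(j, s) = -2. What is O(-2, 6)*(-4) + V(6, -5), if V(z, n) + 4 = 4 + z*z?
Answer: 44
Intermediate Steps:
V(z, n) = z**2 (V(z, n) = -4 + (4 + z*z) = -4 + (4 + z**2) = z**2)
O(-2, 6)*(-4) + V(6, -5) = -2*(-4) + 6**2 = 8 + 36 = 44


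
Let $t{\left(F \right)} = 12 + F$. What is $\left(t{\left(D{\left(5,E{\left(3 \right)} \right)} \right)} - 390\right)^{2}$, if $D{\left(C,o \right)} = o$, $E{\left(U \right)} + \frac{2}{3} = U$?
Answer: $\frac{1270129}{9} \approx 1.4113 \cdot 10^{5}$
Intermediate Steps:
$E{\left(U \right)} = - \frac{2}{3} + U$
$\left(t{\left(D{\left(5,E{\left(3 \right)} \right)} \right)} - 390\right)^{2} = \left(\left(12 + \left(- \frac{2}{3} + 3\right)\right) - 390\right)^{2} = \left(\left(12 + \frac{7}{3}\right) - 390\right)^{2} = \left(\frac{43}{3} - 390\right)^{2} = \left(- \frac{1127}{3}\right)^{2} = \frac{1270129}{9}$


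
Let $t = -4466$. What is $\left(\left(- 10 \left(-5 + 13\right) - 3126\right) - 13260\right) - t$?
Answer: $-12000$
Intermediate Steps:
$\left(\left(- 10 \left(-5 + 13\right) - 3126\right) - 13260\right) - t = \left(\left(- 10 \left(-5 + 13\right) - 3126\right) - 13260\right) - -4466 = \left(\left(\left(-10\right) 8 - 3126\right) - 13260\right) + 4466 = \left(\left(-80 - 3126\right) - 13260\right) + 4466 = \left(-3206 - 13260\right) + 4466 = -16466 + 4466 = -12000$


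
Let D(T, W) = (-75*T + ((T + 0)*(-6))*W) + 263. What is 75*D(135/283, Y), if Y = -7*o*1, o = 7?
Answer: 7799550/283 ≈ 27560.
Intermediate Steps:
Y = -49 (Y = -7*7*1 = -49*1 = -49)
D(T, W) = 263 - 75*T - 6*T*W (D(T, W) = (-75*T + (T*(-6))*W) + 263 = (-75*T + (-6*T)*W) + 263 = (-75*T - 6*T*W) + 263 = 263 - 75*T - 6*T*W)
75*D(135/283, Y) = 75*(263 - 10125/283 - 6*135/283*(-49)) = 75*(263 - 10125/283 - 6*135*(1/283)*(-49)) = 75*(263 - 75*135/283 - 6*135/283*(-49)) = 75*(263 - 10125/283 + 39690/283) = 75*(103994/283) = 7799550/283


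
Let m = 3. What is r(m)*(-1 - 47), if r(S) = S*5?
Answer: -720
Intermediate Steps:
r(S) = 5*S
r(m)*(-1 - 47) = (5*3)*(-1 - 47) = 15*(-48) = -720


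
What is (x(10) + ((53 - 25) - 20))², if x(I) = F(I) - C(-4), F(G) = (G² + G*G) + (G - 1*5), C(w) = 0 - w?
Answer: 43681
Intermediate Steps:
C(w) = -w
F(G) = -5 + G + 2*G² (F(G) = (G² + G²) + (G - 5) = 2*G² + (-5 + G) = -5 + G + 2*G²)
x(I) = -9 + I + 2*I² (x(I) = (-5 + I + 2*I²) - (-1)*(-4) = (-5 + I + 2*I²) - 1*4 = (-5 + I + 2*I²) - 4 = -9 + I + 2*I²)
(x(10) + ((53 - 25) - 20))² = ((-9 + 10 + 2*10²) + ((53 - 25) - 20))² = ((-9 + 10 + 2*100) + (28 - 20))² = ((-9 + 10 + 200) + 8)² = (201 + 8)² = 209² = 43681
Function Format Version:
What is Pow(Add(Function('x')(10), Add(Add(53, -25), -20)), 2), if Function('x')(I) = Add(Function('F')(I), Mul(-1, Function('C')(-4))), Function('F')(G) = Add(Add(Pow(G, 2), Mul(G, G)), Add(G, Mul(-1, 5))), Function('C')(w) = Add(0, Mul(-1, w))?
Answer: 43681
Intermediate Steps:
Function('C')(w) = Mul(-1, w)
Function('F')(G) = Add(-5, G, Mul(2, Pow(G, 2))) (Function('F')(G) = Add(Add(Pow(G, 2), Pow(G, 2)), Add(G, -5)) = Add(Mul(2, Pow(G, 2)), Add(-5, G)) = Add(-5, G, Mul(2, Pow(G, 2))))
Function('x')(I) = Add(-9, I, Mul(2, Pow(I, 2))) (Function('x')(I) = Add(Add(-5, I, Mul(2, Pow(I, 2))), Mul(-1, Mul(-1, -4))) = Add(Add(-5, I, Mul(2, Pow(I, 2))), Mul(-1, 4)) = Add(Add(-5, I, Mul(2, Pow(I, 2))), -4) = Add(-9, I, Mul(2, Pow(I, 2))))
Pow(Add(Function('x')(10), Add(Add(53, -25), -20)), 2) = Pow(Add(Add(-9, 10, Mul(2, Pow(10, 2))), Add(Add(53, -25), -20)), 2) = Pow(Add(Add(-9, 10, Mul(2, 100)), Add(28, -20)), 2) = Pow(Add(Add(-9, 10, 200), 8), 2) = Pow(Add(201, 8), 2) = Pow(209, 2) = 43681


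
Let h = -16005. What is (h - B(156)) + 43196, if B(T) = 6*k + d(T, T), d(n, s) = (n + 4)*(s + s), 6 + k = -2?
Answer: -22681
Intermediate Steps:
k = -8 (k = -6 - 2 = -8)
d(n, s) = 2*s*(4 + n) (d(n, s) = (4 + n)*(2*s) = 2*s*(4 + n))
B(T) = -48 + 2*T*(4 + T) (B(T) = 6*(-8) + 2*T*(4 + T) = -48 + 2*T*(4 + T))
(h - B(156)) + 43196 = (-16005 - (-48 + 2*156*(4 + 156))) + 43196 = (-16005 - (-48 + 2*156*160)) + 43196 = (-16005 - (-48 + 49920)) + 43196 = (-16005 - 1*49872) + 43196 = (-16005 - 49872) + 43196 = -65877 + 43196 = -22681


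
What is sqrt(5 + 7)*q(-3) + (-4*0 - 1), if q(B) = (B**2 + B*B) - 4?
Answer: -1 + 28*sqrt(3) ≈ 47.497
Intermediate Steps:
q(B) = -4 + 2*B**2 (q(B) = (B**2 + B**2) - 4 = 2*B**2 - 4 = -4 + 2*B**2)
sqrt(5 + 7)*q(-3) + (-4*0 - 1) = sqrt(5 + 7)*(-4 + 2*(-3)**2) + (-4*0 - 1) = sqrt(12)*(-4 + 2*9) + (0 - 1) = (2*sqrt(3))*(-4 + 18) - 1 = (2*sqrt(3))*14 - 1 = 28*sqrt(3) - 1 = -1 + 28*sqrt(3)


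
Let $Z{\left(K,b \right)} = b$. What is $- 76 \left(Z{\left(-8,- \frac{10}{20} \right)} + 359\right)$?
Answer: $-27246$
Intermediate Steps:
$- 76 \left(Z{\left(-8,- \frac{10}{20} \right)} + 359\right) = - 76 \left(- \frac{10}{20} + 359\right) = - 76 \left(\left(-10\right) \frac{1}{20} + 359\right) = - 76 \left(- \frac{1}{2} + 359\right) = \left(-76\right) \frac{717}{2} = -27246$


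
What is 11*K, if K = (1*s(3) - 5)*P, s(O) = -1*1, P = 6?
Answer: -396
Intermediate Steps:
s(O) = -1
K = -36 (K = (1*(-1) - 5)*6 = (-1 - 5)*6 = -6*6 = -36)
11*K = 11*(-36) = -396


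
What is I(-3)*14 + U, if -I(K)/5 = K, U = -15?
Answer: 195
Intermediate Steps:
I(K) = -5*K
I(-3)*14 + U = -5*(-3)*14 - 15 = 15*14 - 15 = 210 - 15 = 195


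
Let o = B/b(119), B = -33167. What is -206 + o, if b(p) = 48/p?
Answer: -3956761/48 ≈ -82433.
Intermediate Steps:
o = -3946873/48 (o = -33167/(48/119) = -33167/(48*(1/119)) = -33167/48/119 = -33167*119/48 = -3946873/48 ≈ -82227.)
-206 + o = -206 - 3946873/48 = -3956761/48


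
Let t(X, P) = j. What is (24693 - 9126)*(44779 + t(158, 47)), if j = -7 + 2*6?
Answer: 697152528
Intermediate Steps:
j = 5 (j = -7 + 12 = 5)
t(X, P) = 5
(24693 - 9126)*(44779 + t(158, 47)) = (24693 - 9126)*(44779 + 5) = 15567*44784 = 697152528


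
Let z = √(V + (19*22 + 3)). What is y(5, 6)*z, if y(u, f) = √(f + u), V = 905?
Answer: √14586 ≈ 120.77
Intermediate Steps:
z = √1326 (z = √(905 + (19*22 + 3)) = √(905 + (418 + 3)) = √(905 + 421) = √1326 ≈ 36.414)
y(5, 6)*z = √(6 + 5)*√1326 = √11*√1326 = √14586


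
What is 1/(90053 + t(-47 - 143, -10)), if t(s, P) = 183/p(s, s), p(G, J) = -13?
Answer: 13/1170506 ≈ 1.1106e-5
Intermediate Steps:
t(s, P) = -183/13 (t(s, P) = 183/(-13) = 183*(-1/13) = -183/13)
1/(90053 + t(-47 - 143, -10)) = 1/(90053 - 183/13) = 1/(1170506/13) = 13/1170506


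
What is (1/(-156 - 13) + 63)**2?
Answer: 113337316/28561 ≈ 3968.3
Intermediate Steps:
(1/(-156 - 13) + 63)**2 = (1/(-169) + 63)**2 = (-1/169 + 63)**2 = (10646/169)**2 = 113337316/28561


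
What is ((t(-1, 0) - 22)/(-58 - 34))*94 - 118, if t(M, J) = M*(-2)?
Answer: -2244/23 ≈ -97.565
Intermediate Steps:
t(M, J) = -2*M
((t(-1, 0) - 22)/(-58 - 34))*94 - 118 = ((-2*(-1) - 22)/(-58 - 34))*94 - 118 = ((2 - 22)/(-92))*94 - 118 = -20*(-1/92)*94 - 118 = (5/23)*94 - 118 = 470/23 - 118 = -2244/23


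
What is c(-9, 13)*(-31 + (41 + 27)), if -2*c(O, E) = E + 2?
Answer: -555/2 ≈ -277.50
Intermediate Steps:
c(O, E) = -1 - E/2 (c(O, E) = -(E + 2)/2 = -(2 + E)/2 = -1 - E/2)
c(-9, 13)*(-31 + (41 + 27)) = (-1 - ½*13)*(-31 + (41 + 27)) = (-1 - 13/2)*(-31 + 68) = -15/2*37 = -555/2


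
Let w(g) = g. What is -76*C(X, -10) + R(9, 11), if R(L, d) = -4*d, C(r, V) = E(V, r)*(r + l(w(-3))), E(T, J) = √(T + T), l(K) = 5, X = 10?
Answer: -44 - 2280*I*√5 ≈ -44.0 - 5098.2*I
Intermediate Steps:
E(T, J) = √2*√T (E(T, J) = √(2*T) = √2*√T)
C(r, V) = √2*√V*(5 + r) (C(r, V) = (√2*√V)*(r + 5) = (√2*√V)*(5 + r) = √2*√V*(5 + r))
-76*C(X, -10) + R(9, 11) = -76*√2*√(-10)*(5 + 10) - 4*11 = -76*√2*I*√10*15 - 44 = -2280*I*√5 - 44 = -44 - 2280*I*√5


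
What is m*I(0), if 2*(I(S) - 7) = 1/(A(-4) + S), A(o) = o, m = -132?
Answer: -1815/2 ≈ -907.50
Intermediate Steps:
I(S) = 7 + 1/(2*(-4 + S))
m*I(0) = -66*(-55 + 14*0)/(-4 + 0) = -66*(-55 + 0)/(-4) = -66*(-1)*(-55)/4 = -132*55/8 = -1815/2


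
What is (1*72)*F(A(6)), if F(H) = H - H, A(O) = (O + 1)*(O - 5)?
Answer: 0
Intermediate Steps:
A(O) = (1 + O)*(-5 + O)
F(H) = 0
(1*72)*F(A(6)) = (1*72)*0 = 72*0 = 0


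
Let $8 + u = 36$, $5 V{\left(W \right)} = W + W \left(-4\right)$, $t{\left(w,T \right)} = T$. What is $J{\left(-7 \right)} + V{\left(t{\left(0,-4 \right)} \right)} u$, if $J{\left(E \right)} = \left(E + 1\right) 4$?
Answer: $\frac{216}{5} \approx 43.2$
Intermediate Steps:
$J{\left(E \right)} = 4 + 4 E$ ($J{\left(E \right)} = \left(1 + E\right) 4 = 4 + 4 E$)
$V{\left(W \right)} = - \frac{3 W}{5}$ ($V{\left(W \right)} = \frac{W + W \left(-4\right)}{5} = \frac{W - 4 W}{5} = \frac{\left(-3\right) W}{5} = - \frac{3 W}{5}$)
$u = 28$ ($u = -8 + 36 = 28$)
$J{\left(-7 \right)} + V{\left(t{\left(0,-4 \right)} \right)} u = \left(4 + 4 \left(-7\right)\right) + \left(- \frac{3}{5}\right) \left(-4\right) 28 = \left(4 - 28\right) + \frac{12}{5} \cdot 28 = -24 + \frac{336}{5} = \frac{216}{5}$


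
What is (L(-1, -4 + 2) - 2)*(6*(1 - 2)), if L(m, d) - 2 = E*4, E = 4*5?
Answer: -480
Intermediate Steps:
E = 20
L(m, d) = 82 (L(m, d) = 2 + 20*4 = 2 + 80 = 82)
(L(-1, -4 + 2) - 2)*(6*(1 - 2)) = (82 - 2)*(6*(1 - 2)) = 80*(6*(-1)) = 80*(-6) = -480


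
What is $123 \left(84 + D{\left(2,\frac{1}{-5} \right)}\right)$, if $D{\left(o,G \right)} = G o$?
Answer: $\frac{51414}{5} \approx 10283.0$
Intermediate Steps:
$123 \left(84 + D{\left(2,\frac{1}{-5} \right)}\right) = 123 \left(84 + \frac{1}{-5} \cdot 2\right) = 123 \left(84 - \frac{2}{5}\right) = 123 \cdot \frac{418}{5} = \frac{51414}{5}$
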